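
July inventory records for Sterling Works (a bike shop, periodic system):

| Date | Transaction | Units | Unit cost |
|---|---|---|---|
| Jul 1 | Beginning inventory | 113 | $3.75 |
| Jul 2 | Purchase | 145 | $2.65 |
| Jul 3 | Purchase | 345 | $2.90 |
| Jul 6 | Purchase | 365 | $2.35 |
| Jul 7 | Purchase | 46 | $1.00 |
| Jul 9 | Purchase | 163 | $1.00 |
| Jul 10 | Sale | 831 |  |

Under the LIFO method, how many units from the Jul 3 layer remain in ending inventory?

88

Jul 10, 831 sold [LIFO — newest first]: 163 @ $1.00 + 46 @ $1.00 + 365 @ $2.35 + 257 @ $2.90 = $1,812.05
Ending inventory: 113 @ $3.75 + 145 @ $2.65 + 88 @ $2.90 = $1,063.20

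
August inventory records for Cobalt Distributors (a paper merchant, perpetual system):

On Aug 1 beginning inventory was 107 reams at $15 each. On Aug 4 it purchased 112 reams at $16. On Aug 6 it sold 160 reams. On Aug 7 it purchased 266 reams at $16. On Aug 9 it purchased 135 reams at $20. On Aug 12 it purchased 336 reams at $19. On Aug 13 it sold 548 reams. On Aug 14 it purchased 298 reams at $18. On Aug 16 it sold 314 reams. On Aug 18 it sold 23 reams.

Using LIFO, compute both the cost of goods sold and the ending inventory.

COGS = $18,816; ending inventory = $3,285

Aug 6, 160 sold [LIFO — newest first]: 112 @ $16 + 48 @ $15 = $2,512
Aug 13, 548 sold [LIFO — newest first]: 336 @ $19 + 135 @ $20 + 77 @ $16 = $10,316
Aug 16, 314 sold [LIFO — newest first]: 298 @ $18 + 16 @ $16 = $5,620
Aug 18, 23 sold [LIFO — newest first]: 23 @ $16 = $368
Total COGS = $2,512 + $10,316 + $5,620 + $368 = $18,816
Ending inventory: 59 @ $15 + 150 @ $16 = $3,285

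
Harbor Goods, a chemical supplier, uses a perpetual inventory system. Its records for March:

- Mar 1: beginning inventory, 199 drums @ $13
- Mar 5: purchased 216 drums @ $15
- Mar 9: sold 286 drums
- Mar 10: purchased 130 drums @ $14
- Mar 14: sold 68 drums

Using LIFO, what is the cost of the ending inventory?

Mar 9, 286 sold [LIFO — newest first]: 216 @ $15 + 70 @ $13 = $4,150
Mar 14, 68 sold [LIFO — newest first]: 68 @ $14 = $952
Total COGS = $4,150 + $952 = $5,102
Ending inventory: 129 @ $13 + 62 @ $14 = $2,545

Ending inventory = $2,545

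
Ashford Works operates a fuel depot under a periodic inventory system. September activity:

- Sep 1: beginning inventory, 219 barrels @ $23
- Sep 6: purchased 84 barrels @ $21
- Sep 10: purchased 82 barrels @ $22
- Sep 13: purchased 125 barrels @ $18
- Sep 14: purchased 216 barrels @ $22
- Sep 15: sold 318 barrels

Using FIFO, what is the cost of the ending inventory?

Sep 15, 318 sold [FIFO — oldest first]: 219 @ $23 + 84 @ $21 + 15 @ $22 = $7,131
Ending inventory: 67 @ $22 + 125 @ $18 + 216 @ $22 = $8,476
Check: goods available $15,607 = COGS $7,131 + ending $8,476

Ending inventory = $8,476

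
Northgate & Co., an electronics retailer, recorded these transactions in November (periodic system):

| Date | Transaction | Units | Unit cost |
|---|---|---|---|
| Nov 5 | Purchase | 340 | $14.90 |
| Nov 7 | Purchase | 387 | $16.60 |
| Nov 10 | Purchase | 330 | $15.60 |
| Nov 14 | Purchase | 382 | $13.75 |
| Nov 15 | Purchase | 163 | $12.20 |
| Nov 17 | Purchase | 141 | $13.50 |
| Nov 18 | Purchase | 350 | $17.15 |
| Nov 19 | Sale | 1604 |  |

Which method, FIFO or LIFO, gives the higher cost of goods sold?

LIFO

FIFO COGS: 340 @ $14.90 + 387 @ $16.60 + 330 @ $15.60 + 382 @ $13.75 + 163 @ $12.20 + 2 @ $13.50 = $23,906.30
LIFO COGS: 350 @ $17.15 + 141 @ $13.50 + 163 @ $12.20 + 382 @ $13.75 + 330 @ $15.60 + 238 @ $16.60 = $24,245.90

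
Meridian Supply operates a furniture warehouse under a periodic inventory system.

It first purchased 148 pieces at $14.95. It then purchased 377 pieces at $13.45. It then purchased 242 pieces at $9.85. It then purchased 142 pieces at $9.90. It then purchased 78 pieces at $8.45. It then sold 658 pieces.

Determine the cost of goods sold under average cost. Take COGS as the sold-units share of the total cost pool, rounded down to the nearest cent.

COGS = $7,821.23

Sale 1, sell 658: 658/987 × $11,731.85 → $7,821.23
Ending inventory (cost pool remaining) = $3,910.62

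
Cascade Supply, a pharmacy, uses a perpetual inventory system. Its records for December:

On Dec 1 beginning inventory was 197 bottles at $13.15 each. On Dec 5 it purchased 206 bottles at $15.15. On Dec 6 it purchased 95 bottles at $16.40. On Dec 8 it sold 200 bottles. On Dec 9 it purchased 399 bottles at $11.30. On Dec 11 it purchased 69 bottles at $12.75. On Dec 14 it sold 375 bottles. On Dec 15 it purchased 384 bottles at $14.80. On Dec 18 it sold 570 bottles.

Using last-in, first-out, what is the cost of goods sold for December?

Dec 8, 200 sold [LIFO — newest first]: 95 @ $16.40 + 105 @ $15.15 = $3,148.75
Dec 14, 375 sold [LIFO — newest first]: 69 @ $12.75 + 306 @ $11.30 = $4,337.55
Dec 18, 570 sold [LIFO — newest first]: 384 @ $14.80 + 93 @ $11.30 + 93 @ $15.15 = $8,143.05
Total COGS = $3,148.75 + $4,337.55 + $8,143.05 = $15,629.35
Ending inventory: 197 @ $13.15 + 8 @ $15.15 = $2,711.75

COGS = $15,629.35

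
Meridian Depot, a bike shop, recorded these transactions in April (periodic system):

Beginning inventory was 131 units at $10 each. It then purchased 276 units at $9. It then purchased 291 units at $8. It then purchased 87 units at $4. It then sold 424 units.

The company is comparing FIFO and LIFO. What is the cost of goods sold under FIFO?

COGS = $3,930

FIFO COGS: 131 @ $10 + 276 @ $9 + 17 @ $8 = $3,930
LIFO COGS: 87 @ $4 + 291 @ $8 + 46 @ $9 = $3,090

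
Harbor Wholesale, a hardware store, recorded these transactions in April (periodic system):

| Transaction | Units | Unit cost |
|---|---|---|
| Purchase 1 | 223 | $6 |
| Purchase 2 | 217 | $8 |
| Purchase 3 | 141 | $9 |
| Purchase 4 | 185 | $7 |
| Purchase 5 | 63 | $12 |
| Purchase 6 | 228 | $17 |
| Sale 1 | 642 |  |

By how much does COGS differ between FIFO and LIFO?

$2,626

FIFO COGS: 223 @ $6 + 217 @ $8 + 141 @ $9 + 61 @ $7 = $4,770
LIFO COGS: 228 @ $17 + 63 @ $12 + 185 @ $7 + 141 @ $9 + 25 @ $8 = $7,396
Difference = |$4,770 − $7,396| = $2,626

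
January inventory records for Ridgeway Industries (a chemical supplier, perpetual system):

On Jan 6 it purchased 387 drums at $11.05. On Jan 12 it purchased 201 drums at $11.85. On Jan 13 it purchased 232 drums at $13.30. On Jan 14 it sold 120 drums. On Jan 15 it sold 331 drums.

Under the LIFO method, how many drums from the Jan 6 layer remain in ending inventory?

Jan 14, 120 sold [LIFO — newest first]: 120 @ $13.30 = $1,596.00
Jan 15, 331 sold [LIFO — newest first]: 112 @ $13.30 + 201 @ $11.85 + 18 @ $11.05 = $4,070.35
Total COGS = $1,596.00 + $4,070.35 = $5,666.35
Ending inventory: 369 @ $11.05 = $4,077.45

369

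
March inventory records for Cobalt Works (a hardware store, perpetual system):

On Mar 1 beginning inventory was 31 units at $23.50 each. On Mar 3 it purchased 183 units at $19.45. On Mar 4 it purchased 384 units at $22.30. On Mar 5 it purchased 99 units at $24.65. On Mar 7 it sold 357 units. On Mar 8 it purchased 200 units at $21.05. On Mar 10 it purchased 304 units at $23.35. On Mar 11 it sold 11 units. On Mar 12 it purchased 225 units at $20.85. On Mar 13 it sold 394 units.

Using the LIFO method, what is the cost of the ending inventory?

Ending inventory = $14,203.05

Mar 7, 357 sold [LIFO — newest first]: 99 @ $24.65 + 258 @ $22.30 = $8,193.75
Mar 11, 11 sold [LIFO — newest first]: 11 @ $23.35 = $256.85
Mar 13, 394 sold [LIFO — newest first]: 225 @ $20.85 + 169 @ $23.35 = $8,637.40
Total COGS = $8,193.75 + $256.85 + $8,637.40 = $17,088.00
Ending inventory: 31 @ $23.50 + 183 @ $19.45 + 126 @ $22.30 + 200 @ $21.05 + 124 @ $23.35 = $14,203.05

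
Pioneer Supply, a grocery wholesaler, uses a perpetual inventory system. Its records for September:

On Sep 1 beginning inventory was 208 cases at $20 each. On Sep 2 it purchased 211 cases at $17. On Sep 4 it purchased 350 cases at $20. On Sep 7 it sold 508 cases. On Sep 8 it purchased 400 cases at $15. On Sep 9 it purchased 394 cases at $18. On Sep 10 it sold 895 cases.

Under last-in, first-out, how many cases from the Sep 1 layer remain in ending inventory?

160

Sep 7, 508 sold [LIFO — newest first]: 350 @ $20 + 158 @ $17 = $9,686
Sep 10, 895 sold [LIFO — newest first]: 394 @ $18 + 400 @ $15 + 53 @ $17 + 48 @ $20 = $14,953
Total COGS = $9,686 + $14,953 = $24,639
Ending inventory: 160 @ $20 = $3,200
Check: goods available $27,839 = COGS $24,639 + ending $3,200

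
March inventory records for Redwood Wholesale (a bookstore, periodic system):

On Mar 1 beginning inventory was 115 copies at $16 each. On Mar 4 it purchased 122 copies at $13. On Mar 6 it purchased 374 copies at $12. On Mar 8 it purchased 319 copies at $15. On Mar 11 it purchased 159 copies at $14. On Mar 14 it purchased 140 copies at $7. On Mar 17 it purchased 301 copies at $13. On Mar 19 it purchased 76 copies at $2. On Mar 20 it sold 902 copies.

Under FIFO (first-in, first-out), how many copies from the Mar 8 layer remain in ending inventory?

28

Mar 20, 902 sold [FIFO — oldest first]: 115 @ $16 + 122 @ $13 + 374 @ $12 + 291 @ $15 = $12,279
Ending inventory: 28 @ $15 + 159 @ $14 + 140 @ $7 + 301 @ $13 + 76 @ $2 = $7,691
Check: goods available $19,970 = COGS $12,279 + ending $7,691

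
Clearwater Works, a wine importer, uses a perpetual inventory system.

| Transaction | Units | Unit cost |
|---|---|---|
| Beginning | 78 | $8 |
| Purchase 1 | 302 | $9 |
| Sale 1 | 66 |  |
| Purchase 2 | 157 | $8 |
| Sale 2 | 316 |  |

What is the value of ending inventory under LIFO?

Sale 1 (66) [LIFO — newest first]: 66 @ $9 = $594
Sale 2 (316) [LIFO — newest first]: 157 @ $8 + 159 @ $9 = $2,687
Total COGS = $594 + $2,687 = $3,281
Ending inventory: 78 @ $8 + 77 @ $9 = $1,317

Ending inventory = $1,317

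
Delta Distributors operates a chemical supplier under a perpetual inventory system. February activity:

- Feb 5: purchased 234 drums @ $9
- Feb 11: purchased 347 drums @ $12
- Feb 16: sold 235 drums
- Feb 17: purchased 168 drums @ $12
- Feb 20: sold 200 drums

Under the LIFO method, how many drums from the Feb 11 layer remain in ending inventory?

Feb 16, 235 sold [LIFO — newest first]: 235 @ $12 = $2,820
Feb 20, 200 sold [LIFO — newest first]: 168 @ $12 + 32 @ $12 = $2,400
Total COGS = $2,820 + $2,400 = $5,220
Ending inventory: 234 @ $9 + 80 @ $12 = $3,066

80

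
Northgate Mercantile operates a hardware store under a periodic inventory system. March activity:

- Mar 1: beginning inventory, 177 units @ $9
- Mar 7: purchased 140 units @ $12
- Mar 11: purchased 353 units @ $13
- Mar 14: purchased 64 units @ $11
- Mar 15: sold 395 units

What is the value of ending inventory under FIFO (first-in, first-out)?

Mar 15, 395 sold [FIFO — oldest first]: 177 @ $9 + 140 @ $12 + 78 @ $13 = $4,287
Ending inventory: 275 @ $13 + 64 @ $11 = $4,279

Ending inventory = $4,279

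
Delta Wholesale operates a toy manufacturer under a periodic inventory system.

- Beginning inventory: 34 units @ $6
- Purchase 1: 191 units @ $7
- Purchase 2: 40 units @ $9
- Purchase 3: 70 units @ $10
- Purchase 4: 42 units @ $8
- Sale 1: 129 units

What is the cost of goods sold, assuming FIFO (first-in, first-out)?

COGS = $869

Sale 1 (129) [FIFO — oldest first]: 34 @ $6 + 95 @ $7 = $869
Ending inventory: 96 @ $7 + 40 @ $9 + 70 @ $10 + 42 @ $8 = $2,068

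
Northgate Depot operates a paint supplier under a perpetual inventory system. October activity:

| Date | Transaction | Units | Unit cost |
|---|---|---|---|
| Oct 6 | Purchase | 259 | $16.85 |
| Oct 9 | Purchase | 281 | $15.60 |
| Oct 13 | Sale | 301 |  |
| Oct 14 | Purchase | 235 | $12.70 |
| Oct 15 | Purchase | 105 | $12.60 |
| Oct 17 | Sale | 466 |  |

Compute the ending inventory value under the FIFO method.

Oct 13, 301 sold [FIFO — oldest first]: 259 @ $16.85 + 42 @ $15.60 = $5,019.35
Oct 17, 466 sold [FIFO — oldest first]: 239 @ $15.60 + 227 @ $12.70 = $6,611.30
Total COGS = $5,019.35 + $6,611.30 = $11,630.65
Ending inventory: 8 @ $12.70 + 105 @ $12.60 = $1,424.60
Check: goods available $13,055.25 = COGS $11,630.65 + ending $1,424.60

Ending inventory = $1,424.60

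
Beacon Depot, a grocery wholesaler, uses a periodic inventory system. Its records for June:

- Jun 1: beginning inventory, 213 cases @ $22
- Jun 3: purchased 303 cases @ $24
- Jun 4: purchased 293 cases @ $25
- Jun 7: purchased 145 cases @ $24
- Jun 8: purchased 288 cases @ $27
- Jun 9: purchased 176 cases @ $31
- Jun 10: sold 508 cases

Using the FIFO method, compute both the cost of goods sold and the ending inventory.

COGS = $11,766; ending inventory = $24,229

Jun 10, 508 sold [FIFO — oldest first]: 213 @ $22 + 295 @ $24 = $11,766
Ending inventory: 8 @ $24 + 293 @ $25 + 145 @ $24 + 288 @ $27 + 176 @ $31 = $24,229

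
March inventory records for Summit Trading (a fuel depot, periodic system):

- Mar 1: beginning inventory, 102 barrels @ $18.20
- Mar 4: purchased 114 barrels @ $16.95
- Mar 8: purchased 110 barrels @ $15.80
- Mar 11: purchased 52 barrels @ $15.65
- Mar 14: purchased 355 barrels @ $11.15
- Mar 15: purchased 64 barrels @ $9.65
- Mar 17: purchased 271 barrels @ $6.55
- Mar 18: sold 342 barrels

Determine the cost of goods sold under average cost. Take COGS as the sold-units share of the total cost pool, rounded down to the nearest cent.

Mar 18, sell 342: 342/1068 × $12,691.40 → $4,064.10
Ending inventory (cost pool remaining) = $8,627.30
Check: goods available $12,691.40 = COGS $4,064.10 + ending $8,627.30

COGS = $4,064.10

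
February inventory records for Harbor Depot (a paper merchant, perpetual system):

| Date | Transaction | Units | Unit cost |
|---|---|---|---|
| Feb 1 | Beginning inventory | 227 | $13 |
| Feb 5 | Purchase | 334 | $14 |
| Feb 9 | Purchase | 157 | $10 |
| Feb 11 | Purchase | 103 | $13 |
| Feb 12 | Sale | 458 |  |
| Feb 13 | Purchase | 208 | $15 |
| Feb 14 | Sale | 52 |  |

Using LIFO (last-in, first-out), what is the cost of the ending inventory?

Feb 12, 458 sold [LIFO — newest first]: 103 @ $13 + 157 @ $10 + 198 @ $14 = $5,681
Feb 14, 52 sold [LIFO — newest first]: 52 @ $15 = $780
Total COGS = $5,681 + $780 = $6,461
Ending inventory: 227 @ $13 + 136 @ $14 + 156 @ $15 = $7,195
Check: goods available $13,656 = COGS $6,461 + ending $7,195

Ending inventory = $7,195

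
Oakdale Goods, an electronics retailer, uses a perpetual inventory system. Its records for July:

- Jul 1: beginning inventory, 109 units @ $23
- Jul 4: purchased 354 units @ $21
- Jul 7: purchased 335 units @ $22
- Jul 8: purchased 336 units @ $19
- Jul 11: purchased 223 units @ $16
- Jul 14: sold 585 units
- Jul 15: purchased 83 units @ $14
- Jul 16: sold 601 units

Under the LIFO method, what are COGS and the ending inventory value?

COGS = $22,873; ending inventory = $5,552

Jul 14, 585 sold [LIFO — newest first]: 223 @ $16 + 336 @ $19 + 26 @ $22 = $10,524
Jul 16, 601 sold [LIFO — newest first]: 83 @ $14 + 309 @ $22 + 209 @ $21 = $12,349
Total COGS = $10,524 + $12,349 = $22,873
Ending inventory: 109 @ $23 + 145 @ $21 = $5,552
Check: goods available $28,425 = COGS $22,873 + ending $5,552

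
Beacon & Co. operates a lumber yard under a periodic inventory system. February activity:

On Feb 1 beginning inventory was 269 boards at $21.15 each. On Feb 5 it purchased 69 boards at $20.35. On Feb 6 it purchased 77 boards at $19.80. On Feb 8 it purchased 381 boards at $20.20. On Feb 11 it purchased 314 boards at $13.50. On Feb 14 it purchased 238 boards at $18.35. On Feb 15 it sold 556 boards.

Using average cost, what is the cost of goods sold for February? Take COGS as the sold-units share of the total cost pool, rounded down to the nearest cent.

Feb 15, sell 556: 556/1348 × $24,920.60 → $10,278.82
Ending inventory (cost pool remaining) = $14,641.78

COGS = $10,278.82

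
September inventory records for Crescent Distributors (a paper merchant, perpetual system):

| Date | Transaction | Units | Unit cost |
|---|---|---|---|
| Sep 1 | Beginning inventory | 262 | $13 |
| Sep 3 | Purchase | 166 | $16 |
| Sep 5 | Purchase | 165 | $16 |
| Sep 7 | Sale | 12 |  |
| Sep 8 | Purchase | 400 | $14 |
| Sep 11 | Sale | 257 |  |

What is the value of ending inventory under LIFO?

Sep 7, 12 sold [LIFO — newest first]: 12 @ $16 = $192
Sep 11, 257 sold [LIFO — newest first]: 257 @ $14 = $3,598
Total COGS = $192 + $3,598 = $3,790
Ending inventory: 262 @ $13 + 166 @ $16 + 153 @ $16 + 143 @ $14 = $10,512
Check: goods available $14,302 = COGS $3,790 + ending $10,512

Ending inventory = $10,512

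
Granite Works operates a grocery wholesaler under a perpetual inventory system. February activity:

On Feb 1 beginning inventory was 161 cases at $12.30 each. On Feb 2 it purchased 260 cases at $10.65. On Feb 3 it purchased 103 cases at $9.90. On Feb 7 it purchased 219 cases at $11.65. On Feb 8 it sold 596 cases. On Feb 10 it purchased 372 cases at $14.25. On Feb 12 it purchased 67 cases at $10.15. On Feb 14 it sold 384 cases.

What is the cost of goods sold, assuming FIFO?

COGS = $11,697.60

Feb 8, 596 sold [FIFO — oldest first]: 161 @ $12.30 + 260 @ $10.65 + 103 @ $9.90 + 72 @ $11.65 = $6,607.80
Feb 14, 384 sold [FIFO — oldest first]: 147 @ $11.65 + 237 @ $14.25 = $5,089.80
Total COGS = $6,607.80 + $5,089.80 = $11,697.60
Ending inventory: 135 @ $14.25 + 67 @ $10.15 = $2,603.80
Check: goods available $14,301.40 = COGS $11,697.60 + ending $2,603.80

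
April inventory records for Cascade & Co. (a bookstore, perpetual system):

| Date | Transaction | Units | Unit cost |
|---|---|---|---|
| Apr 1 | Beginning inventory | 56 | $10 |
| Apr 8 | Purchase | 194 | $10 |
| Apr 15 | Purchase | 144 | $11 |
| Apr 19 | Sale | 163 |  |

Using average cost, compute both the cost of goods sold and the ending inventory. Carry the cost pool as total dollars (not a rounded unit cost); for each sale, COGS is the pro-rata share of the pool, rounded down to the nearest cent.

COGS = $1,689.57; ending inventory = $2,394.43

After Apr 1: 56 on hand, pool $560.00 (≈ $10.0000 each)
After Apr 8: 250 on hand, pool $2,500.00 (≈ $10.0000 each)
After Apr 15: 394 on hand, pool $4,084.00 (≈ $10.3655 each)
Apr 19, sell 163: 163/394 × $4,084.00 → $1,689.57
Ending inventory (cost pool remaining) = $2,394.43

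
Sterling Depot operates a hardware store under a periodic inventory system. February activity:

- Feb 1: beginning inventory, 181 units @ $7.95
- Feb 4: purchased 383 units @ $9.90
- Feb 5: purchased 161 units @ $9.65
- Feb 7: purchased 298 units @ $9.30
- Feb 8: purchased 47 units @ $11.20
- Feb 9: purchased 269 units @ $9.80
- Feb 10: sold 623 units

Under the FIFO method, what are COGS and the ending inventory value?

COGS = $5,800.00; ending inventory = $6,918.30

Feb 10, 623 sold [FIFO — oldest first]: 181 @ $7.95 + 383 @ $9.90 + 59 @ $9.65 = $5,800.00
Ending inventory: 102 @ $9.65 + 298 @ $9.30 + 47 @ $11.20 + 269 @ $9.80 = $6,918.30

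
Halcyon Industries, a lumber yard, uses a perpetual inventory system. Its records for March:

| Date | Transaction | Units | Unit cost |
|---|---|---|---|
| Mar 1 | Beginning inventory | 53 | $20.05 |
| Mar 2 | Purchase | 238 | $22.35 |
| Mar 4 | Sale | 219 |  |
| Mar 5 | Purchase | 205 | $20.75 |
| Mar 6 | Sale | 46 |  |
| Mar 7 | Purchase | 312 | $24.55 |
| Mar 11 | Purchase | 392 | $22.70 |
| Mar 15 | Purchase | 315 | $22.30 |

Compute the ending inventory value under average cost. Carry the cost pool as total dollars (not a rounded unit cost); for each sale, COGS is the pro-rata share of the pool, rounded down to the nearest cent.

Ending inventory = $28,446.67

After Mar 1: 53 on hand, pool $1,062.65 (≈ $20.0500 each)
After Mar 2: 291 on hand, pool $6,381.95 (≈ $21.9311 each)
Mar 4, sell 219: 219/291 × $6,381.95 → $4,802.91
After Mar 5: 277 on hand, pool $5,832.79 (≈ $21.0570 each)
Mar 6, sell 46: 46/277 × $5,832.79 → $968.62
After Mar 7: 543 on hand, pool $12,523.77 (≈ $23.0640 each)
After Mar 11: 935 on hand, pool $21,422.17 (≈ $22.9114 each)
After Mar 15: 1250 on hand, pool $28,446.67 (≈ $22.7573 each)
Total COGS = $4,802.91 + $968.62 = $5,771.53
Ending inventory (cost pool remaining) = $28,446.67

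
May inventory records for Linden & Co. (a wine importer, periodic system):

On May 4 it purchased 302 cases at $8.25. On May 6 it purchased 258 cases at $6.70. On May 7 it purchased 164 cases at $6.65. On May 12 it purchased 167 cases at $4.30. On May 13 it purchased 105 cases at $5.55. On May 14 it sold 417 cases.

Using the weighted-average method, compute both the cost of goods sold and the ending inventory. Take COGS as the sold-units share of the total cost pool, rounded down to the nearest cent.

COGS = $2,768.08; ending inventory = $3,843.47

May 14, sell 417: 417/996 × $6,611.55 → $2,768.08
Ending inventory (cost pool remaining) = $3,843.47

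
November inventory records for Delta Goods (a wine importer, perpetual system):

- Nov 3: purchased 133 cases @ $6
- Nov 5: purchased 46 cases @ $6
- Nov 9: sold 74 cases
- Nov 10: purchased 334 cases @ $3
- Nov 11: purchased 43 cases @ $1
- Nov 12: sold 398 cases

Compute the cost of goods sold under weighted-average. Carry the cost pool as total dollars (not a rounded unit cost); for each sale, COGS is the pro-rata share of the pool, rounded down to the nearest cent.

COGS = $1,827.09

After Nov 3: 133 on hand, pool $798.00 (≈ $6.0000 each)
After Nov 5: 179 on hand, pool $1,074.00 (≈ $6.0000 each)
Nov 9, sell 74: 74/179 × $1,074.00 → $444.00
After Nov 10: 439 on hand, pool $1,632.00 (≈ $3.7175 each)
After Nov 11: 482 on hand, pool $1,675.00 (≈ $3.4751 each)
Nov 12, sell 398: 398/482 × $1,675.00 → $1,383.09
Total COGS = $444.00 + $1,383.09 = $1,827.09
Ending inventory (cost pool remaining) = $291.91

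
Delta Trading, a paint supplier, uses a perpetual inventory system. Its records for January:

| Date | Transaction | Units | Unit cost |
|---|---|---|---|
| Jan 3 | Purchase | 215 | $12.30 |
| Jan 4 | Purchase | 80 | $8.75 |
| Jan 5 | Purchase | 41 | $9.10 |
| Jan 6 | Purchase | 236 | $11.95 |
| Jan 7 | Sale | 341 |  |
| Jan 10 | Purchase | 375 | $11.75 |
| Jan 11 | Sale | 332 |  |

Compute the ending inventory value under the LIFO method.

Ending inventory = $3,289.75

Jan 7, 341 sold [LIFO — newest first]: 236 @ $11.95 + 41 @ $9.10 + 64 @ $8.75 = $3,753.30
Jan 11, 332 sold [LIFO — newest first]: 332 @ $11.75 = $3,901.00
Total COGS = $3,753.30 + $3,901.00 = $7,654.30
Ending inventory: 215 @ $12.30 + 16 @ $8.75 + 43 @ $11.75 = $3,289.75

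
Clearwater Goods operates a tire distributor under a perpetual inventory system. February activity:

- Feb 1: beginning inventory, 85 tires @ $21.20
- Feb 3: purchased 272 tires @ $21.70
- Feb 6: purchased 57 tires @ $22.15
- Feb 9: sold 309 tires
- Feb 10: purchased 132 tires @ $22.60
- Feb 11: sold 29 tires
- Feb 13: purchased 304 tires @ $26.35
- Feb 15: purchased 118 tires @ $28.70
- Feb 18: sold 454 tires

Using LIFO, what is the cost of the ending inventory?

Ending inventory = $3,840.60

Feb 9, 309 sold [LIFO — newest first]: 57 @ $22.15 + 252 @ $21.70 = $6,730.95
Feb 11, 29 sold [LIFO — newest first]: 29 @ $22.60 = $655.40
Feb 18, 454 sold [LIFO — newest first]: 118 @ $28.70 + 304 @ $26.35 + 32 @ $22.60 = $12,120.20
Total COGS = $6,730.95 + $655.40 + $12,120.20 = $19,506.55
Ending inventory: 85 @ $21.20 + 20 @ $21.70 + 71 @ $22.60 = $3,840.60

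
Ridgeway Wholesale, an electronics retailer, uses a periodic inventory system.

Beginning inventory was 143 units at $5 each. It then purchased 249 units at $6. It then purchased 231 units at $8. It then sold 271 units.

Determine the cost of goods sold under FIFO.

COGS = $1,483

Sale 1 (271) [FIFO — oldest first]: 143 @ $5 + 128 @ $6 = $1,483
Ending inventory: 121 @ $6 + 231 @ $8 = $2,574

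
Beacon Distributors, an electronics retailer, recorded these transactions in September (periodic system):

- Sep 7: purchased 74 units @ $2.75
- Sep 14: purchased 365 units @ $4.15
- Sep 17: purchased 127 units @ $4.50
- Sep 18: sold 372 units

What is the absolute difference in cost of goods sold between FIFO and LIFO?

FIFO COGS: 74 @ $2.75 + 298 @ $4.15 = $1,440.20
LIFO COGS: 127 @ $4.50 + 245 @ $4.15 = $1,588.25
Difference = |$1,440.20 − $1,588.25| = $148.05

$148.05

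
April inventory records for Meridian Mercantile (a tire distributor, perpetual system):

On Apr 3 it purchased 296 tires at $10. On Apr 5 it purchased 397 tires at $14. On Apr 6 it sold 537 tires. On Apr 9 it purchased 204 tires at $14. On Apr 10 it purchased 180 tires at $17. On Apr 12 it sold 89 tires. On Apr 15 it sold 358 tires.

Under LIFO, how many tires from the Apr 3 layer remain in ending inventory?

93

Apr 6, 537 sold [LIFO — newest first]: 397 @ $14 + 140 @ $10 = $6,958
Apr 12, 89 sold [LIFO — newest first]: 89 @ $17 = $1,513
Apr 15, 358 sold [LIFO — newest first]: 91 @ $17 + 204 @ $14 + 63 @ $10 = $5,033
Total COGS = $6,958 + $1,513 + $5,033 = $13,504
Ending inventory: 93 @ $10 = $930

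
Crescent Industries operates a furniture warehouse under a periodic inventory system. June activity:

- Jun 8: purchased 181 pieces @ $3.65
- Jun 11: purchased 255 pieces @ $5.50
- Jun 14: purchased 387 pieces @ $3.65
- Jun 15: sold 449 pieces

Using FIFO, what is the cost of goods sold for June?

Jun 15, 449 sold [FIFO — oldest first]: 181 @ $3.65 + 255 @ $5.50 + 13 @ $3.65 = $2,110.60
Ending inventory: 374 @ $3.65 = $1,365.10
Check: goods available $3,475.70 = COGS $2,110.60 + ending $1,365.10

COGS = $2,110.60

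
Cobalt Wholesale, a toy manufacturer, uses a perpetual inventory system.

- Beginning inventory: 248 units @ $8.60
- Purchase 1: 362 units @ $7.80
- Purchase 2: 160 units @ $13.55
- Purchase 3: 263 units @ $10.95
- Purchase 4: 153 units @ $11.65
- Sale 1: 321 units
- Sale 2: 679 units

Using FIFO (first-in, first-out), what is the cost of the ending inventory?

Sale 1 (321) [FIFO — oldest first]: 248 @ $8.60 + 73 @ $7.80 = $2,702.20
Sale 2 (679) [FIFO — oldest first]: 289 @ $7.80 + 160 @ $13.55 + 230 @ $10.95 = $6,940.70
Total COGS = $2,702.20 + $6,940.70 = $9,642.90
Ending inventory: 33 @ $10.95 + 153 @ $11.65 = $2,143.80

Ending inventory = $2,143.80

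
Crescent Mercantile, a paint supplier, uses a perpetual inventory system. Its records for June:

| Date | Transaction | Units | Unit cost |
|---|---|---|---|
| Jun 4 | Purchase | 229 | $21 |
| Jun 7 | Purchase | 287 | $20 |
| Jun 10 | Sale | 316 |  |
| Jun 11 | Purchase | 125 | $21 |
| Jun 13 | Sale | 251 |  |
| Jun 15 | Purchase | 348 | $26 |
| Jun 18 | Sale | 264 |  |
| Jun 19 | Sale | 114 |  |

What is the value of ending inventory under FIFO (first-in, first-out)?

Jun 10, 316 sold [FIFO — oldest first]: 229 @ $21 + 87 @ $20 = $6,549
Jun 13, 251 sold [FIFO — oldest first]: 200 @ $20 + 51 @ $21 = $5,071
Jun 18, 264 sold [FIFO — oldest first]: 74 @ $21 + 190 @ $26 = $6,494
Jun 19, 114 sold [FIFO — oldest first]: 114 @ $26 = $2,964
Total COGS = $6,549 + $5,071 + $6,494 + $2,964 = $21,078
Ending inventory: 44 @ $26 = $1,144
Check: goods available $22,222 = COGS $21,078 + ending $1,144

Ending inventory = $1,144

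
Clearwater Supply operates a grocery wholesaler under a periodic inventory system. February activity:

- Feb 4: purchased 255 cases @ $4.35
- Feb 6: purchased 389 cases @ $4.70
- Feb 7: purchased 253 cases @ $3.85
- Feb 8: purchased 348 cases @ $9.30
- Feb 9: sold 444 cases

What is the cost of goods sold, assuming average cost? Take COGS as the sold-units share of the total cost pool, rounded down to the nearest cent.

COGS = $2,549.16

Feb 9, sell 444: 444/1245 × $7,148.00 → $2,549.16
Ending inventory (cost pool remaining) = $4,598.84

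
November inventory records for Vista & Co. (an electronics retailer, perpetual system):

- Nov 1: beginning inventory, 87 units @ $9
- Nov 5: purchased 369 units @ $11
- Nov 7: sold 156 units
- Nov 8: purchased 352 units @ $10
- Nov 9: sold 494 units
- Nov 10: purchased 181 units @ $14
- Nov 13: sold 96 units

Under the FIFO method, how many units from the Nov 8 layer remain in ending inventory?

Nov 7, 156 sold [FIFO — oldest first]: 87 @ $9 + 69 @ $11 = $1,542
Nov 9, 494 sold [FIFO — oldest first]: 300 @ $11 + 194 @ $10 = $5,240
Nov 13, 96 sold [FIFO — oldest first]: 96 @ $10 = $960
Total COGS = $1,542 + $5,240 + $960 = $7,742
Ending inventory: 62 @ $10 + 181 @ $14 = $3,154

62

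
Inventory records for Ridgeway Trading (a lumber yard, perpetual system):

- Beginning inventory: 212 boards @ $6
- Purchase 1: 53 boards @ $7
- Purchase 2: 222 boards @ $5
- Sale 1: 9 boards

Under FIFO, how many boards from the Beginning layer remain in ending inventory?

203

Sale 1 (9) [FIFO — oldest first]: 9 @ $6 = $54
Ending inventory: 203 @ $6 + 53 @ $7 + 222 @ $5 = $2,699
Check: goods available $2,753 = COGS $54 + ending $2,699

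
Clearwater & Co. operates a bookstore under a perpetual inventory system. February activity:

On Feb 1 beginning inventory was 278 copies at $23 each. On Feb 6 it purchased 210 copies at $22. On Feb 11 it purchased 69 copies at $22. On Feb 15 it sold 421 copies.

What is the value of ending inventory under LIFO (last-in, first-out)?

Ending inventory = $3,128

Feb 15, 421 sold [LIFO — newest first]: 69 @ $22 + 210 @ $22 + 142 @ $23 = $9,404
Ending inventory: 136 @ $23 = $3,128
Check: goods available $12,532 = COGS $9,404 + ending $3,128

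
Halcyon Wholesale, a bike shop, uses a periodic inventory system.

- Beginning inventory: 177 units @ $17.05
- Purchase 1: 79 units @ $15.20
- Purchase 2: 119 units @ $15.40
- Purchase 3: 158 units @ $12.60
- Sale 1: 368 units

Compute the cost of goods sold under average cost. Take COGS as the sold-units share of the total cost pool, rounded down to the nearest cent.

Sale 1, sell 368: 368/533 × $8,042.05 → $5,552.48
Ending inventory (cost pool remaining) = $2,489.57
Check: goods available $8,042.05 = COGS $5,552.48 + ending $2,489.57

COGS = $5,552.48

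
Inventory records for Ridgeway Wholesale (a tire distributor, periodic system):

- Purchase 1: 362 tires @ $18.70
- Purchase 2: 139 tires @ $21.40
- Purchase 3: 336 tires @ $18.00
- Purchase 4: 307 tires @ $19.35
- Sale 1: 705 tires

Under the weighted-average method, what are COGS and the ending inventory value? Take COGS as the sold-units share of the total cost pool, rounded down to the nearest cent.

COGS = $13,392.81; ending inventory = $8,339.64

Sale 1, sell 705: 705/1144 × $21,732.45 → $13,392.81
Ending inventory (cost pool remaining) = $8,339.64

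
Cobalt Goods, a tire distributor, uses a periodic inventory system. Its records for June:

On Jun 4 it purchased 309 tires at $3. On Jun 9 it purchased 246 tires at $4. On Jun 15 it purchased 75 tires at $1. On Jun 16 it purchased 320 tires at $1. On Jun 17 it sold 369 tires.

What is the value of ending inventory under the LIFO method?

Ending inventory = $1,937

Jun 17, 369 sold [LIFO — newest first]: 320 @ $1 + 49 @ $1 = $369
Ending inventory: 309 @ $3 + 246 @ $4 + 26 @ $1 = $1,937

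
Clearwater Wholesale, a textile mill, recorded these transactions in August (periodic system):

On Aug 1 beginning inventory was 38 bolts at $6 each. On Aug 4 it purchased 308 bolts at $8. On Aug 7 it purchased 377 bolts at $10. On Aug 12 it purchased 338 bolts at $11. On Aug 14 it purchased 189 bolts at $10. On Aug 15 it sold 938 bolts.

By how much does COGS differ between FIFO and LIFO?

FIFO COGS: 38 @ $6 + 308 @ $8 + 377 @ $10 + 215 @ $11 = $8,827
LIFO COGS: 189 @ $10 + 338 @ $11 + 377 @ $10 + 34 @ $8 = $9,650
Difference = |$8,827 − $9,650| = $823

$823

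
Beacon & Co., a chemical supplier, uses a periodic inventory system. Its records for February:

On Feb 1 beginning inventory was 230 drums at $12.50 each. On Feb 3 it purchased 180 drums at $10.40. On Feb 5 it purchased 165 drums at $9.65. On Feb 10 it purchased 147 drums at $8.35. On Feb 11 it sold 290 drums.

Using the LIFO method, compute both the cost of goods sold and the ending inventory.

Feb 11, 290 sold [LIFO — newest first]: 147 @ $8.35 + 143 @ $9.65 = $2,607.40
Ending inventory: 230 @ $12.50 + 180 @ $10.40 + 22 @ $9.65 = $4,959.30

COGS = $2,607.40; ending inventory = $4,959.30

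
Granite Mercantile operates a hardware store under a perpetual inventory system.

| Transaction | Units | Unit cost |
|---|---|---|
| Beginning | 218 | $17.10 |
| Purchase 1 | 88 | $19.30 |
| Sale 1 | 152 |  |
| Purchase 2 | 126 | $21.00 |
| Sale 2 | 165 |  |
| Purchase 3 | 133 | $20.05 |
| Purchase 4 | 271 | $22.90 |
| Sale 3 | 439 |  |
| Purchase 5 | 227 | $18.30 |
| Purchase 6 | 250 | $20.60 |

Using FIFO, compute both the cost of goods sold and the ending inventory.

Sale 1 (152) [FIFO — oldest first]: 152 @ $17.10 = $2,599.20
Sale 2 (165) [FIFO — oldest first]: 66 @ $17.10 + 88 @ $19.30 + 11 @ $21.00 = $3,058.00
Sale 3 (439) [FIFO — oldest first]: 115 @ $21.00 + 133 @ $20.05 + 191 @ $22.90 = $9,455.55
Total COGS = $2,599.20 + $3,058.00 + $9,455.55 = $15,112.75
Ending inventory: 80 @ $22.90 + 227 @ $18.30 + 250 @ $20.60 = $11,136.10

COGS = $15,112.75; ending inventory = $11,136.10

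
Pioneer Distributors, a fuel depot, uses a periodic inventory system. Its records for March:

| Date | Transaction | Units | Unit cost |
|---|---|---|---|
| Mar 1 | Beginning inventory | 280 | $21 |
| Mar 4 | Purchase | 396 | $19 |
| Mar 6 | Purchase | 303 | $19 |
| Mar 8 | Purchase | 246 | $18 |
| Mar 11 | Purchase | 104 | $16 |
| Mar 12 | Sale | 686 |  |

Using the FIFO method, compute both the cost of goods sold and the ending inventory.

Mar 12, 686 sold [FIFO — oldest first]: 280 @ $21 + 396 @ $19 + 10 @ $19 = $13,594
Ending inventory: 293 @ $19 + 246 @ $18 + 104 @ $16 = $11,659

COGS = $13,594; ending inventory = $11,659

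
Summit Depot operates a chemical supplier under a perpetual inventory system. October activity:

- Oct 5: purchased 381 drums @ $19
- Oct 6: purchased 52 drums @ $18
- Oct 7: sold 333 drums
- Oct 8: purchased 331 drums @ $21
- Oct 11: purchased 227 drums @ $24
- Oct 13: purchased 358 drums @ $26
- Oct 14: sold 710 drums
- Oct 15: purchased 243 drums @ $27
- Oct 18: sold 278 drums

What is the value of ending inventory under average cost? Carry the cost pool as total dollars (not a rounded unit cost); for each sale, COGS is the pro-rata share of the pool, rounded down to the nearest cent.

After Oct 5: 381 on hand, pool $7,239.00 (≈ $19.0000 each)
After Oct 6: 433 on hand, pool $8,175.00 (≈ $18.8799 each)
Oct 7, sell 333: 333/433 × $8,175.00 → $6,287.00
After Oct 8: 431 on hand, pool $8,839.00 (≈ $20.5081 each)
After Oct 11: 658 on hand, pool $14,287.00 (≈ $21.7128 each)
After Oct 13: 1016 on hand, pool $23,595.00 (≈ $23.2234 each)
Oct 14, sell 710: 710/1016 × $23,595.00 → $16,488.63
After Oct 15: 549 on hand, pool $13,667.37 (≈ $24.8950 each)
Oct 18, sell 278: 278/549 × $13,667.37 → $6,920.81
Total COGS = $6,287.00 + $16,488.63 + $6,920.81 = $29,696.44
Ending inventory (cost pool remaining) = $6,746.56
Check: goods available $36,443.00 = COGS $29,696.44 + ending $6,746.56

Ending inventory = $6,746.56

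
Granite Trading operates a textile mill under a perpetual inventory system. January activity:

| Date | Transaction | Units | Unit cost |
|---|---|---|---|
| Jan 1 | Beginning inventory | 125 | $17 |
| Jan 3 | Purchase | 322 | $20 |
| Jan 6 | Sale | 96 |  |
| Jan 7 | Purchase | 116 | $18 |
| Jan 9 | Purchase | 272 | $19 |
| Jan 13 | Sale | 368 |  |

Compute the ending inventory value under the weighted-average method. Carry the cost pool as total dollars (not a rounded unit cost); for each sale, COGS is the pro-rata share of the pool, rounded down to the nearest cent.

After Jan 1: 125 on hand, pool $2,125.00 (≈ $17.0000 each)
After Jan 3: 447 on hand, pool $8,565.00 (≈ $19.1611 each)
Jan 6, sell 96: 96/447 × $8,565.00 → $1,839.46
After Jan 7: 467 on hand, pool $8,813.54 (≈ $18.8727 each)
After Jan 9: 739 on hand, pool $13,981.54 (≈ $18.9195 each)
Jan 13, sell 368: 368/739 × $13,981.54 → $6,962.39
Total COGS = $1,839.46 + $6,962.39 = $8,801.85
Ending inventory (cost pool remaining) = $7,019.15

Ending inventory = $7,019.15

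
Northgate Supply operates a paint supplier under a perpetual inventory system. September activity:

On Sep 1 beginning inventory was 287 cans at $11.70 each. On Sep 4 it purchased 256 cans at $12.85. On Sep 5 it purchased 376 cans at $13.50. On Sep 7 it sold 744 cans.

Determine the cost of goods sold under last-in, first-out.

COGS = $9,676.00

Sep 7, 744 sold [LIFO — newest first]: 376 @ $13.50 + 256 @ $12.85 + 112 @ $11.70 = $9,676.00
Ending inventory: 175 @ $11.70 = $2,047.50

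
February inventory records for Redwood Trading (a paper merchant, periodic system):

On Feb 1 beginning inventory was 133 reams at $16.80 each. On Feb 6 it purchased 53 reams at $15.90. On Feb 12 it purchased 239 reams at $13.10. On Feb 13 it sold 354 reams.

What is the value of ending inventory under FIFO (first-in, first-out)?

Feb 13, 354 sold [FIFO — oldest first]: 133 @ $16.80 + 53 @ $15.90 + 168 @ $13.10 = $5,277.90
Ending inventory: 71 @ $13.10 = $930.10

Ending inventory = $930.10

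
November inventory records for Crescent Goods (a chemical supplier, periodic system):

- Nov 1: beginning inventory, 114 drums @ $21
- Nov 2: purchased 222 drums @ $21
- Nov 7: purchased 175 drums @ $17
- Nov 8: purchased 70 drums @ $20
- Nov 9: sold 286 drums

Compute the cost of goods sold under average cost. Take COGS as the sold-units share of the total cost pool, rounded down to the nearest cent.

COGS = $5,626.96

Nov 9, sell 286: 286/581 × $11,431.00 → $5,626.96
Ending inventory (cost pool remaining) = $5,804.04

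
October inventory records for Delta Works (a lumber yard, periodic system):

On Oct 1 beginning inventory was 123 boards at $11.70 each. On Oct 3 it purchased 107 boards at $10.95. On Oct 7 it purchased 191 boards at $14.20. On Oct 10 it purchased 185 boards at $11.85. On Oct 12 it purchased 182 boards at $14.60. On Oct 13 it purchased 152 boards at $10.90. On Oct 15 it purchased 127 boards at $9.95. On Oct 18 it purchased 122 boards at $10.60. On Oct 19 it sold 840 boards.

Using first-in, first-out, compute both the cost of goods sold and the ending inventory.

COGS = $10,739.20; ending inventory = $3,646.85

Oct 19, 840 sold [FIFO — oldest first]: 123 @ $11.70 + 107 @ $10.95 + 191 @ $14.20 + 185 @ $11.85 + 182 @ $14.60 + 52 @ $10.90 = $10,739.20
Ending inventory: 100 @ $10.90 + 127 @ $9.95 + 122 @ $10.60 = $3,646.85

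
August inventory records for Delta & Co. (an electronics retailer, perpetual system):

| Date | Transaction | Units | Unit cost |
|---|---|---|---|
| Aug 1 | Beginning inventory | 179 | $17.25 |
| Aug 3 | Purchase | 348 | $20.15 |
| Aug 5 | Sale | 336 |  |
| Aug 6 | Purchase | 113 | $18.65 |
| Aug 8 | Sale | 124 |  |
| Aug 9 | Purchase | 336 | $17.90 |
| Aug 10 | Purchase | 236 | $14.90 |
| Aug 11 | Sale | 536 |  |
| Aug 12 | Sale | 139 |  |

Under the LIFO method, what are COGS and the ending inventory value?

Aug 5, 336 sold [LIFO — newest first]: 336 @ $20.15 = $6,770.40
Aug 8, 124 sold [LIFO — newest first]: 113 @ $18.65 + 11 @ $20.15 = $2,329.10
Aug 11, 536 sold [LIFO — newest first]: 236 @ $14.90 + 300 @ $17.90 = $8,886.40
Aug 12, 139 sold [LIFO — newest first]: 36 @ $17.90 + 1 @ $20.15 + 102 @ $17.25 = $2,424.05
Total COGS = $6,770.40 + $2,329.10 + $8,886.40 + $2,424.05 = $20,409.95
Ending inventory: 77 @ $17.25 = $1,328.25
Check: goods available $21,738.20 = COGS $20,409.95 + ending $1,328.25

COGS = $20,409.95; ending inventory = $1,328.25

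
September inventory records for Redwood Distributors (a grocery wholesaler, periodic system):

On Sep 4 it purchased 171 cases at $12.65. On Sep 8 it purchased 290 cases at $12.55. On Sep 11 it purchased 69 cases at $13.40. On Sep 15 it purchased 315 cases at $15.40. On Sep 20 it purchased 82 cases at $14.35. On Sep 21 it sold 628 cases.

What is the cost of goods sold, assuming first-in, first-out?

Sep 21, 628 sold [FIFO — oldest first]: 171 @ $12.65 + 290 @ $12.55 + 69 @ $13.40 + 98 @ $15.40 = $8,236.45
Ending inventory: 217 @ $15.40 + 82 @ $14.35 = $4,518.50

COGS = $8,236.45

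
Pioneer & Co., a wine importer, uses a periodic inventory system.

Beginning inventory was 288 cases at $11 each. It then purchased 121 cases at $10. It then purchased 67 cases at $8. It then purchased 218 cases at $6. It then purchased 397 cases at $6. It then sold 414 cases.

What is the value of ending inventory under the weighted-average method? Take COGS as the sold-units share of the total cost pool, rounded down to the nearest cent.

Ending inventory = $5,339.06

Sale 1, sell 414: 414/1091 × $8,604.00 → $3,264.94
Ending inventory (cost pool remaining) = $5,339.06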